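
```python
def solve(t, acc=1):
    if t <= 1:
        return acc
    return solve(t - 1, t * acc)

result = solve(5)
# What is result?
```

Accumulator trace (n, acc): (5, 1) -> (4, 5) -> (3, 20) -> (2, 60) -> (1, 120) -> return 120

Answer: 120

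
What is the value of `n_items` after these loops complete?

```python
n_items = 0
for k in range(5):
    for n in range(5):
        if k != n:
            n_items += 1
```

5² - 5 (exclude diagonal)
`n_items` takes the values: 0 → 1 → 2 → 3 → 4 → 5 → 6 → 7 → 8 → 9 → 10 → 11 → 12 → 13 → 14 → 15 → 16 → 17 → 18 → 19 → 20

Answer: 20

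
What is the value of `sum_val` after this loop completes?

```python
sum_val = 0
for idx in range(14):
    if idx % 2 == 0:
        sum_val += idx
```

Sum of even numbers 0 to 13
`sum_val` takes the values: 0 → 2 → 6 → 12 → 20 → 30 → 42

Answer: 42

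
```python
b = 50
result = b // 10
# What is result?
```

Trace:
`b = 50` → b = 50
`result = b // 10` → result = 5
So result = 5

Answer: 5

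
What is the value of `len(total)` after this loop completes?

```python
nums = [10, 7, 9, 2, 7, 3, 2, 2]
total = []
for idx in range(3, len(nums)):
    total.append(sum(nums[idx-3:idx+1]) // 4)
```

Number of 4-element averages
`total` takes the values: [] → [7] → [7, 6] → [7, 6, 5] → [7, 6, 5, 3] → [7, 6, 5, 3, 3]
So `len(total)` = 5

Answer: 5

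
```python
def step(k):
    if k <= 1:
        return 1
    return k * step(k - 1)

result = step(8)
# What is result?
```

step(8) = 8 * 7 * 6 * 5 * 4 * 3 * 2 * 1 = 40320

Answer: 40320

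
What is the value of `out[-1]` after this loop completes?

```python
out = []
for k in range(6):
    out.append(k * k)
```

Last element of squares 0 to 5
`out` takes the values: [] → [0] → [0, 1] → [0, 1, 4] → [0, 1, 4, 9] → [0, 1, 4, 9, 16] → [0, 1, 4, 9, 16, 25]
So `out[-1]` = 25

Answer: 25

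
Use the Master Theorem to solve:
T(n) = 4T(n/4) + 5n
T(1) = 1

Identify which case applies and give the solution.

a=4, b=4, f(n)=5n. log_4(4) = 1. Since c=1 = 1, Case 2 applies: T(n) = Θ(n^log_b(a) · log n) = O(n log n).

Answer: O(n log n) - Case 2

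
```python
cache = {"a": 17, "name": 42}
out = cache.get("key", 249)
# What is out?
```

Trace:
`cache = {"a": 17, "name": 42}` → cache = {'a': 17, 'name': 42}
`out = cache.get("key", 249)` → out = 249
So out = 249

Answer: 249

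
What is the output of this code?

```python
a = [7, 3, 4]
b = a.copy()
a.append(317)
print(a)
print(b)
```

Key concept: list.copy() creates independent copy.
Step by step:
`a = [7, 3, 4]` → a = [7, 3, 4]
`b = a.copy()` → b = [7, 3, 4]
`a.append(317)` → a = [7, 3, 4, 317]
`print(a)` → prints [7, 3, 4, 317]
`print(b)` → prints [7, 3, 4]

Answer:
[7, 3, 4, 317]
[7, 3, 4]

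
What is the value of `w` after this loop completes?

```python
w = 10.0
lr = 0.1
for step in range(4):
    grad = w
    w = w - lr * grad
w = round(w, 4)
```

Gradient descent: w = 10.0 * (1 - 0.1)^4
`w` takes the values: 10.0 → 9.0 → 8.1 → 7.29 → 6.561

Answer: 6.561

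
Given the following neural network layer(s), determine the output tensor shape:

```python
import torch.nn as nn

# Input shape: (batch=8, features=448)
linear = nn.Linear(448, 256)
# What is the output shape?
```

Input: (8, 448) -> Output: (8, 256)

Answer: (8, 256)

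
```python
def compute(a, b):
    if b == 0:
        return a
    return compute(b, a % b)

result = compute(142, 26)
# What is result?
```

compute(142, 26) -> compute(26, 12) -> compute(12, 2) -> compute(2, 0) -> 2

Answer: 2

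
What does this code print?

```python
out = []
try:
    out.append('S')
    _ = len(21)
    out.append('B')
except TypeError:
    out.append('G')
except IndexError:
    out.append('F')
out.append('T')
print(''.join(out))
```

Execution trace: 'S' (try body) → 'G' (except TypeError) → 'T' (after the try/except). Output: SGT

Answer: SGT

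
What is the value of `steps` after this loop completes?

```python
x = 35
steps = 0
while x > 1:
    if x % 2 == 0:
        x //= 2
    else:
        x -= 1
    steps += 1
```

Steps to reduce 35 to 1
`steps` takes the values: 0 → 1 → 2 → 3 → 4 → 5 → 6 → 7

Answer: 7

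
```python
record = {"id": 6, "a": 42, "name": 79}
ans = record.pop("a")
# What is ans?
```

Trace:
`record = {"id": 6, "a": 42, "name": 79}` → record = {'id': 6, 'a': 42, 'name': 79}
`ans = record.pop("a")` → record = {'id': 6, 'name': 79}; ans = 42
So ans = 42

Answer: 42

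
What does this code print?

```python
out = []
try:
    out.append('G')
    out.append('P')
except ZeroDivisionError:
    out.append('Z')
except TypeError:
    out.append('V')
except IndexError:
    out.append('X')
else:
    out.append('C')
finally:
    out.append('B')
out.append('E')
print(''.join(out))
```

Execution trace: 'G' (try body) → 'P' (try body, no exception) → 'C' (else) → 'B' (finally) → 'E' (after the try/except). Output: GPCBE

Answer: GPCBE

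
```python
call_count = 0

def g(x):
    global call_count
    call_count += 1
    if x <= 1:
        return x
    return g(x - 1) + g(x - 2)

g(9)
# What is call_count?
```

Calls(x) = 1 + Calls(x-1) + Calls(x-2); Calls(0)=Calls(1)=1. For x=9 this gives 109.

Answer: 109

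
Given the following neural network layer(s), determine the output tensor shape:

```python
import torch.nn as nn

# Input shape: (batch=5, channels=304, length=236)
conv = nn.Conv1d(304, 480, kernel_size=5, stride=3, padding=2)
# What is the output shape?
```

Input: (5, 304, 236) -> Output: (5, 480, 79)

Answer: (5, 480, 79)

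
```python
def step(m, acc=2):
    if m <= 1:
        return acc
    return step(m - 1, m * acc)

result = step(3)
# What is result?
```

Accumulator trace (n, acc): (3, 2) -> (2, 6) -> (1, 12) -> return 12

Answer: 12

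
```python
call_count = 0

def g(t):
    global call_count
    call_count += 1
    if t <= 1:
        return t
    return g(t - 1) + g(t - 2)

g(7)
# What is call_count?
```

Calls(t) = 1 + Calls(t-1) + Calls(t-2); Calls(0)=Calls(1)=1. For t=7 this gives 41.

Answer: 41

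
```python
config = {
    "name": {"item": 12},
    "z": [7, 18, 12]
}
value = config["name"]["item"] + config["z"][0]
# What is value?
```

Trace:
`config = { ...` → config = {'name': {'item': 12}, 'z': [7, 18, 12]}
`value = config["name"]["item"] + config["z"][0]` → value = 19
So value = 19

Answer: 19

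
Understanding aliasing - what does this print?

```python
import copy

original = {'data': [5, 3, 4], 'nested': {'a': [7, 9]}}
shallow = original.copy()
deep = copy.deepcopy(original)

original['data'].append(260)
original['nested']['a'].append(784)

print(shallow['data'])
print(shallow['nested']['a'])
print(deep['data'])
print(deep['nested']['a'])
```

Key concept: comparing shallow vs deep copy.
Step by step:
`original = {'data': [5, 3, 4], 'nested': {'a': [7, 9]}}` → original = {'data': [5, 3, 4], 'nested': {'a': [7, 9]}}
`shallow = original.copy()` → shallow = {'data': [5, 3, 4], 'nested': {'a': [7, 9]}}
`deep = copy.deepcopy(original)` → deep = {'data': [5, 3, 4], 'nested': {'a': [7, 9]}}
`original['data'].append(260)` → original = {'data': [5, 3, 4, 260], 'nested': {'a': [7, 9]}}; shallow = {'data': [5, 3, 4, 260], 'nested': {'a': [7, 9]}}
`original['nested']['a'].append(784)` → original = {'data': [5, 3, 4, 260], 'nested': {'a': [7, 9, 784]}}; shallow = {'data': [5, 3, 4, 260], 'nested': {'a': [7, 9, 784]}}
`print(shallow['data'])` → prints [5, 3, 4, 260]
`print(shallow['nested']['a'])` → prints [7, 9, 784]
`print(deep['data'])` → prints [5, 3, 4]
`print(deep['nested']['a'])` → prints [7, 9]

Answer:
[5, 3, 4, 260]
[7, 9, 784]
[5, 3, 4]
[7, 9]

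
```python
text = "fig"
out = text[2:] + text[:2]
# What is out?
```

Trace:
`text = "fig"` → text = 'fig'
`out = text[2:] + text[:2]` → out = 'gfi'
So out = 'gfi'

Answer: 'gfi'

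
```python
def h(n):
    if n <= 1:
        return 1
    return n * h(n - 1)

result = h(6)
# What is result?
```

h(6) = 6 * 5 * 4 * 3 * 2 * 1 = 720

Answer: 720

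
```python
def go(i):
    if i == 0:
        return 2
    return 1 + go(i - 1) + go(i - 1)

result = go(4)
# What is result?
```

go(i) = 1 + 2·go(i-1), go(0)=2. Closed form: (2+1)·2^4 - 1 = 47.

Answer: 47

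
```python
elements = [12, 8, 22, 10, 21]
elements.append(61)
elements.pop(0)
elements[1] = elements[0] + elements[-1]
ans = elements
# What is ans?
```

Trace:
`elements = [12, 8, 22, 10, 21]` → elements = [12, 8, 22, 10, 21]
`elements.append(61)` → elements = [12, 8, 22, 10, 21, 61]
`elements.pop(0)` → elements = [8, 22, 10, 21, 61]
`elements[1] = elements[0] + elements[-1]` → elements = [8, 69, 10, 21, 61]
`ans = elements` → ans = [8, 69, 10, 21, 61]
So ans = [8, 69, 10, 21, 61]

Answer: [8, 69, 10, 21, 61]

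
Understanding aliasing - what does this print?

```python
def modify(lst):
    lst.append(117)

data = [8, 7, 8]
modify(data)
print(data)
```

Key concept: function modifies passed list.
Step by step:
`data = [8, 7, 8]` → data = [8, 7, 8]
`modify(data)` → data = [8, 7, 8, 117]
`print(data)` → prints [8, 7, 8, 117]

Answer: [8, 7, 8, 117]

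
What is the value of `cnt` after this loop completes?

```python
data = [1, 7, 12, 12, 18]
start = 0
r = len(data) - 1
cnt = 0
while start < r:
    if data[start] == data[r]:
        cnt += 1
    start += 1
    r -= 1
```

Count matching pairs from ends
`cnt` takes the values: 0

Answer: 0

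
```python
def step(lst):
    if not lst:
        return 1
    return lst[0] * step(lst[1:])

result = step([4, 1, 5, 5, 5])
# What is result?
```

Product over [4, 1, 5, 5, 5] = 4 * 1 * 5 * 5 * 5 = 500

Answer: 500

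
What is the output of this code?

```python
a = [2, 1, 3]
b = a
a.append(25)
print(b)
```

Key concept: basic list aliasing.
Step by step:
`a = [2, 1, 3]` → a = [2, 1, 3]
`b = a` → b = [2, 1, 3] (same object as a)
`a.append(25)` → a = [2, 1, 3, 25] (same object as b); b = [2, 1, 3, 25] (same object as a)
`print(b)` → prints [2, 1, 3, 25]

Answer: [2, 1, 3, 25]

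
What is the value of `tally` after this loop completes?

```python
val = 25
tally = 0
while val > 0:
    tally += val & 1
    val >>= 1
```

Count set bits in 25 (binary: 0b11001)
`tally` takes the values: 0 → 1 → 2 → 3

Answer: 3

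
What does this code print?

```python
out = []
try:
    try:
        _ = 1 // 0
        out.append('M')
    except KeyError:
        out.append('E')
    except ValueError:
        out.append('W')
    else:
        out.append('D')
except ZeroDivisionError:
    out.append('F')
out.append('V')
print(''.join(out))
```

Execution trace: 'F' (outer except ZeroDivisionError) → 'V' (after the try/except). Output: FV

Answer: FV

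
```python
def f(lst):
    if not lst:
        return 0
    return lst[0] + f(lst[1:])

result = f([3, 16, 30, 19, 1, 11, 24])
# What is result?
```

3 + 16 + 30 + 19 + 1 + 11 + 24 + 0 = 104

Answer: 104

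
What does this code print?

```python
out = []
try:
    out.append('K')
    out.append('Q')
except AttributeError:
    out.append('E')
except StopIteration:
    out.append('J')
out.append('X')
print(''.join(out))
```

Execution trace: 'K' (try body) → 'Q' (try body, no exception) → 'X' (after the try/except). Output: KQX

Answer: KQX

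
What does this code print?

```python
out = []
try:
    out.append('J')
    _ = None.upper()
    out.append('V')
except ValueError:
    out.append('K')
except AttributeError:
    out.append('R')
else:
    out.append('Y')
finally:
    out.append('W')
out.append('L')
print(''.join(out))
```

Execution trace: 'J' (try body) → 'R' (except AttributeError) → 'W' (finally) → 'L' (after the try/except). Output: JRWL

Answer: JRWL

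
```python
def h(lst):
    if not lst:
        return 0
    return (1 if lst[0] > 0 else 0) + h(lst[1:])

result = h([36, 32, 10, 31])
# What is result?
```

Count of positive elements in [36, 32, 10, 31] = 4

Answer: 4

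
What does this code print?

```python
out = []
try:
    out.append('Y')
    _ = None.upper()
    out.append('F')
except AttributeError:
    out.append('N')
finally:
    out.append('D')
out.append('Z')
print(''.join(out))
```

Execution trace: 'Y' (try body) → 'N' (except AttributeError) → 'D' (finally) → 'Z' (after the try/except). Output: YNDZ

Answer: YNDZ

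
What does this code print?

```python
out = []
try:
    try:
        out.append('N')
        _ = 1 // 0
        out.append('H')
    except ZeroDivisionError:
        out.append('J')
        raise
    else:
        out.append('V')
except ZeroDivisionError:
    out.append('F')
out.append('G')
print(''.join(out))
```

Execution trace: 'N' (inner try body) → 'J' (inner except ZeroDivisionError) → 'F' (outer except ZeroDivisionError) → 'G' (after the try/except). Output: NJFG

Answer: NJFG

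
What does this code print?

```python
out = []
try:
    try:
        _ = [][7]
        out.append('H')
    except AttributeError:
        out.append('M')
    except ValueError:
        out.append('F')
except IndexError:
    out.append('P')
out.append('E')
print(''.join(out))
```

Execution trace: 'P' (outer except IndexError) → 'E' (after the try/except). Output: PE

Answer: PE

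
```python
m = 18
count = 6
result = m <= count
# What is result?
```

Trace:
`m = 18` → m = 18
`count = 6` → count = 6
`result = m <= count` → result = False
So result = False

Answer: False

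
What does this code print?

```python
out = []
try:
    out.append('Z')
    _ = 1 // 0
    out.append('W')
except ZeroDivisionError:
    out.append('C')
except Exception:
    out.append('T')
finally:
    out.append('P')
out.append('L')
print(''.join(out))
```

Execution trace: 'Z' (try body) → 'C' (except ZeroDivisionError) → 'P' (finally) → 'L' (after the try/except). Output: ZCPL

Answer: ZCPL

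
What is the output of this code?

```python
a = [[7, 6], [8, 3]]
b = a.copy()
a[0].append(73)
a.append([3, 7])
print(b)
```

Key concept: shallow copy with nested lists.
Step by step:
`a = [[7, 6], [8, 3]]` → a = [[7, 6], [8, 3]]
`b = a.copy()` → b = [[7, 6], [8, 3]]
`a[0].append(73)` → a = [[7, 6, 73], [8, 3]]; b = [[7, 6, 73], [8, 3]]
`a.append([3, 7])` → a = [[7, 6, 73], [8, 3], [3, 7]]
`print(b)` → prints [[7, 6, 73], [8, 3]]

Answer: [[7, 6, 73], [8, 3]]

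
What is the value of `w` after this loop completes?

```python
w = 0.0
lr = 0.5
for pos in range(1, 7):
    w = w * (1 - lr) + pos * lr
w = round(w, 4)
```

Moving average with lr=0.5
`w` takes the values: 0.0 → 0.5 → 1.25 → 2.125 → 3.0625 → 4.03125 → 5.015625 → 5.0156

Answer: 5.0156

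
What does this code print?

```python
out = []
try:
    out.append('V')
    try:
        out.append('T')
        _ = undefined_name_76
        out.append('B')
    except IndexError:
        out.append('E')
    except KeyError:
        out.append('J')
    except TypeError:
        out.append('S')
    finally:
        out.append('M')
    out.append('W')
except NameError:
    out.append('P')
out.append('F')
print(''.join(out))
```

Execution trace: 'V' (try body) → 'T' (inner try body) → 'M' (inner finally) → 'P' (except NameError) → 'F' (after the try/except). Output: VTMPF

Answer: VTMPF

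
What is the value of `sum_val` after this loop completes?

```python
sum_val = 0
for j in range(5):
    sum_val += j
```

Sum of 0 to 4 = 10
`sum_val` takes the values: 0 → 1 → 3 → 6 → 10

Answer: 10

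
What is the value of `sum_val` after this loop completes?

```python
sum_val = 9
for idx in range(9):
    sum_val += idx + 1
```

Start at 9, add 1 to 9 = 54
`sum_val` takes the values: 9 → 10 → 12 → 15 → 19 → 24 → 30 → 37 → 45 → 54

Answer: 54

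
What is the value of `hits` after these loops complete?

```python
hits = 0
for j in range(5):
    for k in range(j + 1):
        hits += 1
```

Triangle: 1 + 2 + ... + 5
`hits` takes the values: 0 → 1 → 2 → 3 → 4 → 5 → 6 → 7 → 8 → 9 → 10 → 11 → 12 → 13 → 14 → 15

Answer: 15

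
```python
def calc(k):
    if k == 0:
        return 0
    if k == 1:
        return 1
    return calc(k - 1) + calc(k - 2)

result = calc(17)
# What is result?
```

Build up from base cases: calc(0)=0, calc(1)=1, calc(2)=1, calc(3)=2, calc(4)=3, calc(5)=5, calc(6)=8, ..., calc(17)=1597

Answer: 1597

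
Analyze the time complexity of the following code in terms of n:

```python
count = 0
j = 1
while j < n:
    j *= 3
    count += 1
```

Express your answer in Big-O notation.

Each loop level contributes: log n. Multiplying the contributions gives O(log n).

Answer: O(log n)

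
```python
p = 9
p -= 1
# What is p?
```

Trace:
`p = 9` → p = 9
`p -= 1` → p = 8
So p = 8

Answer: 8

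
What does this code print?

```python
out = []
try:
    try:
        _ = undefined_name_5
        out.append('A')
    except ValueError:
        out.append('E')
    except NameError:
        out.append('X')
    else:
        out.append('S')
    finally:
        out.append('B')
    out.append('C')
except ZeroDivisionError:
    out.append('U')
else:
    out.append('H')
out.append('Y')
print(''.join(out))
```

Execution trace: 'X' (inner except NameError) → 'B' (inner finally) → 'C' (try body, no exception) → 'H' (else) → 'Y' (after the try/except). Output: XBCHY

Answer: XBCHY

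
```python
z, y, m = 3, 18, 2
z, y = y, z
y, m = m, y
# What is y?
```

Trace:
`z, y, m = 3, 18, 2` → z = 3; y = 18; m = 2
`z, y = y, z` → z = 18; y = 3
`y, m = m, y` → y = 2; m = 3
So y = 2

Answer: 2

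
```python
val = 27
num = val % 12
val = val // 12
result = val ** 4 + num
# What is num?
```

Trace:
`val = 27` → val = 27
`num = val % 12` → num = 3
`val = val // 12` → val = 2
`result = val ** 4 + num` → result = 19
So num = 3

Answer: 3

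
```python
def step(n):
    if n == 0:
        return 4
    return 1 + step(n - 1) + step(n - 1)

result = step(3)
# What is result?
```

step(n) = 1 + 2·step(n-1), step(0)=4. Closed form: (4+1)·2^3 - 1 = 39.

Answer: 39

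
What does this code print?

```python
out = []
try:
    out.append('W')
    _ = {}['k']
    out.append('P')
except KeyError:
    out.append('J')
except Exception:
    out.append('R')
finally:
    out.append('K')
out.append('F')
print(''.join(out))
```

Execution trace: 'W' (try body) → 'J' (except KeyError) → 'K' (finally) → 'F' (after the try/except). Output: WJKF

Answer: WJKF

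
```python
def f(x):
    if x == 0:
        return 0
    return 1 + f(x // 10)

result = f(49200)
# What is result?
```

Count of digits of 49200: 5

Answer: 5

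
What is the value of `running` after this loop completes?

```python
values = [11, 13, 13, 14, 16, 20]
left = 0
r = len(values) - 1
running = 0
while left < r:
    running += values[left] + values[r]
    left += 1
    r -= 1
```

Sum of pairs from ends
`running` takes the values: 0 → 31 → 60 → 87

Answer: 87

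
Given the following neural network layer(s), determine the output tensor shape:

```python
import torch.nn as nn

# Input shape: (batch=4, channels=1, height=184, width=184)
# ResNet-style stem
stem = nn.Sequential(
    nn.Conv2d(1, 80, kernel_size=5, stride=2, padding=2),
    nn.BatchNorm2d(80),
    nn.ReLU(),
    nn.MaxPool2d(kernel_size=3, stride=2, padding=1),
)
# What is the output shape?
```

Input: (4, 1, 184, 184) -> after Conv2d 5x5 stride=2: (4, 80, 92, 92) -> Output: (4, 80, 46, 46)

Answer: (4, 80, 46, 46)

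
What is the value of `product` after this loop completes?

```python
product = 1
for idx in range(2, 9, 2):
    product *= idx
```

Product of even numbers 2 to 8
`product` takes the values: 1 → 2 → 8 → 48 → 384

Answer: 384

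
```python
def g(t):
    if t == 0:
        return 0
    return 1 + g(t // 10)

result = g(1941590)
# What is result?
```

Count of digits of 1941590: 7

Answer: 7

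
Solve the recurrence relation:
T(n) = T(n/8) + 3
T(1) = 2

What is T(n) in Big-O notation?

Each step divides n by 8 and adds 3. After log_8(n) steps we reach T(1)=2. So T(n) = 3·log_8(n) + 2 = O(log n).

Answer: O(log n)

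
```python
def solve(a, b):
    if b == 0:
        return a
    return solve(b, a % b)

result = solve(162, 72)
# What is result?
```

solve(162, 72) -> solve(72, 18) -> solve(18, 0) -> 18

Answer: 18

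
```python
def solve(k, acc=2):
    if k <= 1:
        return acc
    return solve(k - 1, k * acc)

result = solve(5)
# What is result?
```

Accumulator trace (n, acc): (5, 2) -> (4, 10) -> (3, 40) -> (2, 120) -> (1, 240) -> return 240

Answer: 240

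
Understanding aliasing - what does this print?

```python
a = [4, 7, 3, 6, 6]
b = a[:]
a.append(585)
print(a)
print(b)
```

Key concept: slice [:] creates copy.
Step by step:
`a = [4, 7, 3, 6, 6]` → a = [4, 7, 3, 6, 6]
`b = a[:]` → b = [4, 7, 3, 6, 6]
`a.append(585)` → a = [4, 7, 3, 6, 6, 585]
`print(a)` → prints [4, 7, 3, 6, 6, 585]
`print(b)` → prints [4, 7, 3, 6, 6]

Answer:
[4, 7, 3, 6, 6, 585]
[4, 7, 3, 6, 6]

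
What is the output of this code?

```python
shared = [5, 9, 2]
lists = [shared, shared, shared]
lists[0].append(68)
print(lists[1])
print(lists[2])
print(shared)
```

Key concept: list of same reference.
Step by step:
`shared = [5, 9, 2]` → shared = [5, 9, 2]
`lists = [shared, shared, shared]` → lists = [[5, 9, 2], [5, 9, 2], [5, 9, 2]]
`lists[0].append(68)` → shared = [5, 9, 2, 68]; lists = [[5, 9, 2, 68], [5, 9, 2, 68], [5, 9, 2, 68]]
`print(lists[1])` → prints [5, 9, 2, 68]
`print(lists[2])` → prints [5, 9, 2, 68]
`print(shared)` → prints [5, 9, 2, 68]

Answer:
[5, 9, 2, 68]
[5, 9, 2, 68]
[5, 9, 2, 68]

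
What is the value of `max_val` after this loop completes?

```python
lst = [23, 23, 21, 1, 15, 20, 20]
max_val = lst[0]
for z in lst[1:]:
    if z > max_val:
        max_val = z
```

Maximum of [23, 23, 21, 1, 15, 20, 20]
`max_val` takes the values: 23

Answer: 23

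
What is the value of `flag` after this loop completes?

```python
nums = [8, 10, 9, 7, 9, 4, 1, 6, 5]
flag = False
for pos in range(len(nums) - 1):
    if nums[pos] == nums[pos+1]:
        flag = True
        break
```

Check consecutive duplicates in [8, 10, 9, 7, 9, 4, 1, 6, 5]
`flag` takes the values: False

Answer: False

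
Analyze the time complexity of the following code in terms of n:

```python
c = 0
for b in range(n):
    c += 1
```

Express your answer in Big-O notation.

Each loop level contributes: n. Multiplying the contributions gives O(n).

Answer: O(n)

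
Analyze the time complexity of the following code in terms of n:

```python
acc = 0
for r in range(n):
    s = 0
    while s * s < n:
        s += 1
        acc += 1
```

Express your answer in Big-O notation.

Each loop level contributes: n × √n. Multiplying the contributions gives O(n√n).

Answer: O(n√n)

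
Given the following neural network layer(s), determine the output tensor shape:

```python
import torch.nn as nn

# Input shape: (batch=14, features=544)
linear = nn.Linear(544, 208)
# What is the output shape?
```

Input: (14, 544) -> Output: (14, 208)

Answer: (14, 208)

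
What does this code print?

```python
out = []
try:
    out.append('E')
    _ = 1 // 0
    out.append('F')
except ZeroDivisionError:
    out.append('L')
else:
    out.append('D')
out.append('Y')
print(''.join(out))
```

Execution trace: 'E' (try body) → 'L' (except ZeroDivisionError) → 'Y' (after the try/except). Output: ELY

Answer: ELY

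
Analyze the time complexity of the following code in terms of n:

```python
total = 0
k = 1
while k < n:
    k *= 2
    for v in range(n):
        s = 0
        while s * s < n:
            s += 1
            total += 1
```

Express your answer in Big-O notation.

Each loop level contributes: log n × n × √n. Multiplying the contributions gives O(n√n log n).

Answer: O(n√n log n)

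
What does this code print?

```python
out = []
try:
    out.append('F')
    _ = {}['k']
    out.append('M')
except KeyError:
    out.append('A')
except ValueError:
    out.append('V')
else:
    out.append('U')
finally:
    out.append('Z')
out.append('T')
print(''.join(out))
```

Execution trace: 'F' (try body) → 'A' (except KeyError) → 'Z' (finally) → 'T' (after the try/except). Output: FAZT

Answer: FAZT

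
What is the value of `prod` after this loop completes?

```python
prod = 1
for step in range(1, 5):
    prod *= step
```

4! = 24
`prod` takes the values: 1 → 2 → 6 → 24

Answer: 24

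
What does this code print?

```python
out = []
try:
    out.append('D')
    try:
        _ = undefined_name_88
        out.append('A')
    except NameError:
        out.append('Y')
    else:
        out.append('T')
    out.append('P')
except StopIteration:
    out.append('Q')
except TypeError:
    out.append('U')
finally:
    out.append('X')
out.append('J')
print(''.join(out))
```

Execution trace: 'D' (try body) → 'Y' (inner except NameError) → 'P' (try body, no exception) → 'X' (finally) → 'J' (after the try/except). Output: DYPXJ

Answer: DYPXJ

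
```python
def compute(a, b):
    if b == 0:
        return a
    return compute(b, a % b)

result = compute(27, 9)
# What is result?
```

compute(27, 9) -> compute(9, 0) -> 9

Answer: 9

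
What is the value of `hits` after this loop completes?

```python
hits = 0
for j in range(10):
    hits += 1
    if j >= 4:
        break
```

Loop breaks when j reaches 4, hits is 5
`hits` takes the values: 0 → 1 → 2 → 3 → 4 → 5

Answer: 5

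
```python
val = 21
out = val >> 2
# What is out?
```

Trace:
`val = 21` → val = 21
`out = val >> 2` → out = 5
So out = 5

Answer: 5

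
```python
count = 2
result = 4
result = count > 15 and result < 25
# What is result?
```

Trace:
`count = 2` → count = 2
`result = 4` → result = 4
`result = count > 15 and result < 25` → result = False
So result = False

Answer: False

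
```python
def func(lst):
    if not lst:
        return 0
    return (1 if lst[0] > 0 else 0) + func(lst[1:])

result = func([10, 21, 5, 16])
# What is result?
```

Count of positive elements in [10, 21, 5, 16] = 4

Answer: 4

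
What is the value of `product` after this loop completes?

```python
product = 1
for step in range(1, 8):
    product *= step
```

7! = 5040
`product` takes the values: 1 → 2 → 6 → 24 → 120 → 720 → 5040

Answer: 5040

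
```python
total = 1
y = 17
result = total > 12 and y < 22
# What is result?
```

Trace:
`total = 1` → total = 1
`y = 17` → y = 17
`result = total > 12 and y < 22` → result = False
So result = False

Answer: False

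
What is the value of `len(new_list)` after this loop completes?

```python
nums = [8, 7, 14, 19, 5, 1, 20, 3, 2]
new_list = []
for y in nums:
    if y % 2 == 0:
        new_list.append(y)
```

Count even numbers in [8, 7, 14, 19, 5, 1, 20, 3, 2]
`new_list` takes the values: [] → [8] → [8, 14] → [8, 14, 20] → [8, 14, 20, 2]
So `len(new_list)` = 4

Answer: 4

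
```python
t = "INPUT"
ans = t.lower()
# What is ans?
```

Trace:
`t = "INPUT"` → t = 'INPUT'
`ans = t.lower()` → ans = 'input'
So ans = 'input'

Answer: 'input'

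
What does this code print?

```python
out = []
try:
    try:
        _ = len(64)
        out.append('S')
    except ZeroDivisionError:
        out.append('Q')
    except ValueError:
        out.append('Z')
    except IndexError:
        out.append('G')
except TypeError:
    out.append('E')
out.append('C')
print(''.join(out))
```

Execution trace: 'E' (outer except TypeError) → 'C' (after the try/except). Output: EC

Answer: EC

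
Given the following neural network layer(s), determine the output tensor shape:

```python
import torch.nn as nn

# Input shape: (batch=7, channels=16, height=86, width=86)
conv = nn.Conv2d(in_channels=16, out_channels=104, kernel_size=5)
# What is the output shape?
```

Input: (7, 16, 86, 86) -> Output: (7, 104, 82, 82)

Answer: (7, 104, 82, 82)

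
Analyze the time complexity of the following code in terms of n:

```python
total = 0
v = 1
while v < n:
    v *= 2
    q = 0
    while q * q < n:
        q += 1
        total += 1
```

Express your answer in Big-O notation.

Each loop level contributes: log n × √n. Multiplying the contributions gives O(√n log n).

Answer: O(√n log n)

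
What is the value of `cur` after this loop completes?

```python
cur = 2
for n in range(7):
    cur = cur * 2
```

Multiply by 2, 7 times: 2 * 2^7 = 256
`cur` takes the values: 2 → 4 → 8 → 16 → 32 → 64 → 128 → 256

Answer: 256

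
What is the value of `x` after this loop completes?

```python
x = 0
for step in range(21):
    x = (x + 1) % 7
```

Increment mod 7, 21 times = 0
`x` takes the values: 0 → 1 → 2 → 3 → 4 → 5 → 6 → 0 → 1 → 2 → 3 → 4 → 5 → 6 → 0 → 1 → 2 → 3 → 4 → 5 → 6 → 0

Answer: 0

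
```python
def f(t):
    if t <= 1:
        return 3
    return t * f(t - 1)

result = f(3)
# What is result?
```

f(3) = 3 * 2 * 3 = 18

Answer: 18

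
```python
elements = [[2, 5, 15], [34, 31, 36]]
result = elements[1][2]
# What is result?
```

Trace:
`elements = [[2, 5, 15], [34, 31, 36]]` → elements = [[2, 5, 15], [34, 31, 36]]
`result = elements[1][2]` → result = 36
So result = 36

Answer: 36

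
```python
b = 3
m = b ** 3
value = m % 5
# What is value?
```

Trace:
`b = 3` → b = 3
`m = b ** 3` → m = 27
`value = m % 5` → value = 2
So value = 2

Answer: 2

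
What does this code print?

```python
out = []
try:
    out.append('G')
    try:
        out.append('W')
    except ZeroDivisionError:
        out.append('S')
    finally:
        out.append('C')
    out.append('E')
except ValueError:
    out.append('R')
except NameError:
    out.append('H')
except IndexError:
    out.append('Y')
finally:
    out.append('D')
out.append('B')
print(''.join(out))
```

Execution trace: 'G' (try body) → 'W' (inner try body, no exception) → 'C' (inner finally) → 'E' (try body, no exception) → 'D' (finally) → 'B' (after the try/except). Output: GWCEDB

Answer: GWCEDB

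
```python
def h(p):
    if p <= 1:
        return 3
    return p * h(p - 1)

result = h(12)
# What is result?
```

h(12) = 12 * 11 * 10 * 9 * 8 * 7 * 6 * 5 * 4 * 3 * 2 * 3 = 1437004800

Answer: 1437004800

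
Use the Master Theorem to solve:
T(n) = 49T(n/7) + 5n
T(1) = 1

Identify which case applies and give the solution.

a=49, b=7, f(n)=5n. log_7(49) = 2. Since c=1 < 2, Case 1 applies: T(n) = Θ(n^log_b(a)) = O(n^2).

Answer: O(n^2) - Case 1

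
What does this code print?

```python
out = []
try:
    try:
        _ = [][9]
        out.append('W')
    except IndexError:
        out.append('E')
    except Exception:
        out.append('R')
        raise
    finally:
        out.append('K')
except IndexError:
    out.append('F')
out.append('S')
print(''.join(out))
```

Execution trace: 'E' (inner except IndexError) → 'K' (inner finally) → 'S' (after the try/except). Output: EKS

Answer: EKS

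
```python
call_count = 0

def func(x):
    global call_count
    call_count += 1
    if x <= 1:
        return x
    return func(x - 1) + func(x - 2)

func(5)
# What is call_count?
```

Calls(x) = 1 + Calls(x-1) + Calls(x-2); Calls(0)=Calls(1)=1. For x=5 this gives 15.

Answer: 15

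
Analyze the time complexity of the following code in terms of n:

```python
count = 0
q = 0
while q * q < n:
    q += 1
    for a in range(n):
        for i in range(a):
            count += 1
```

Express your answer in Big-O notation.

Each loop level contributes: √n × n × n. Multiplying the contributions gives O(n^2√n).

Answer: O(n^2√n)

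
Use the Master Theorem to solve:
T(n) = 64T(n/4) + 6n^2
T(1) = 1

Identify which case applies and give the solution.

a=64, b=4, f(n)=6n^2. log_4(64) = 3. Since c=2 < 3, Case 1 applies: T(n) = Θ(n^log_b(a)) = O(n^3).

Answer: O(n^3) - Case 1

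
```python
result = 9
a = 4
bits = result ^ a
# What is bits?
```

Trace:
`result = 9` → result = 9
`a = 4` → a = 4
`bits = result ^ a` → bits = 13
So bits = 13

Answer: 13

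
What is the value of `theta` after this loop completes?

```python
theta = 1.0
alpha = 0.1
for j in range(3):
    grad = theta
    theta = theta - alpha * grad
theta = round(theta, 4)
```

Gradient descent: w = 1.0 * (1 - 0.1)^3
`theta` takes the values: 1.0 → 0.9 → 0.81 → 0.729

Answer: 0.729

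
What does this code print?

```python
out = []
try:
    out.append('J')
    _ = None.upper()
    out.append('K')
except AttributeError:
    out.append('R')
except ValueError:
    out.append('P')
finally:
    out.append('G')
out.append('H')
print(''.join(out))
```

Execution trace: 'J' (try body) → 'R' (except AttributeError) → 'G' (finally) → 'H' (after the try/except). Output: JRGH

Answer: JRGH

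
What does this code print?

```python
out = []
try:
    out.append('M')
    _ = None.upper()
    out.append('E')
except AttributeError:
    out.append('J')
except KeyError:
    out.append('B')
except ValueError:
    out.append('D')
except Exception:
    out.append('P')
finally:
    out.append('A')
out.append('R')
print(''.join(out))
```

Execution trace: 'M' (try body) → 'J' (except AttributeError) → 'A' (finally) → 'R' (after the try/except). Output: MJAR

Answer: MJAR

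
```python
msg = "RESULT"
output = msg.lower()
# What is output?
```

Trace:
`msg = "RESULT"` → msg = 'RESULT'
`output = msg.lower()` → output = 'result'
So output = 'result'

Answer: 'result'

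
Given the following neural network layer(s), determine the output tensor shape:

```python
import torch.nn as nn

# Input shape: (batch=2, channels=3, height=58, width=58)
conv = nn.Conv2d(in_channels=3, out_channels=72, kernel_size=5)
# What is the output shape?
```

Input: (2, 3, 58, 58) -> Output: (2, 72, 54, 54)

Answer: (2, 72, 54, 54)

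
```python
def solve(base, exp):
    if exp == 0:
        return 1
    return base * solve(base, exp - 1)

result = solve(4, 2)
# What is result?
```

solve(4, 2) = 4 * 4 = 16

Answer: 16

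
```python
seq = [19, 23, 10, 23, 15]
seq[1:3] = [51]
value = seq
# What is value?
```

Trace:
`seq = [19, 23, 10, 23, 15]` → seq = [19, 23, 10, 23, 15]
`seq[1:3] = [51]` → seq = [19, 51, 23, 15]
`value = seq` → value = [19, 51, 23, 15]
So value = [19, 51, 23, 15]

Answer: [19, 51, 23, 15]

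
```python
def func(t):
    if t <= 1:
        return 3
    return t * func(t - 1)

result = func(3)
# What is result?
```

func(3) = 3 * 2 * 3 = 18

Answer: 18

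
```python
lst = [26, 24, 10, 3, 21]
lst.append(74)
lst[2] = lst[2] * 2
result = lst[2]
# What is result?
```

Trace:
`lst = [26, 24, 10, 3, 21]` → lst = [26, 24, 10, 3, 21]
`lst.append(74)` → lst = [26, 24, 10, 3, 21, 74]
`lst[2] = lst[2] * 2` → lst = [26, 24, 20, 3, 21, 74]
`result = lst[2]` → result = 20
So result = 20

Answer: 20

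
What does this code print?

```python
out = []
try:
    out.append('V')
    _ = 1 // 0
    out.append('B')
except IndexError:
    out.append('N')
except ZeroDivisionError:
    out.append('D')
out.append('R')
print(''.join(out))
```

Execution trace: 'V' (try body) → 'D' (except ZeroDivisionError) → 'R' (after the try/except). Output: VDR

Answer: VDR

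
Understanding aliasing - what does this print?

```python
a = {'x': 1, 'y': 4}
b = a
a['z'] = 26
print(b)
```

Key concept: dict aliasing.
Step by step:
`a = {'x': 1, 'y': 4}` → a = {'x': 1, 'y': 4}
`b = a` → b = {'x': 1, 'y': 4} (same object as a)
`a['z'] = 26` → a = {'x': 1, 'y': 4, 'z': 26} (same object as b); b = {'x': 1, 'y': 4, 'z': 26} (same object as a)
`print(b)` → prints {'x': 1, 'y': 4, 'z': 26}

Answer: {'x': 1, 'y': 4, 'z': 26}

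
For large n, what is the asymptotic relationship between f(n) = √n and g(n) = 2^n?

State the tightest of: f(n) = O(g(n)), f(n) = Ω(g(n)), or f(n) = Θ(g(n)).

√n vs 2^n: f(n) = O(g(n)) but not Ω(g(n)) — 2^n grows strictly faster than √n.

Answer: f(n) = O(g(n)) but not Ω(g(n)) — 2^n grows strictly faster than √n.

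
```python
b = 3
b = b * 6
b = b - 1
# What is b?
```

Trace:
`b = 3` → b = 3
`b = b * 6` → b = 18
`b = b - 1` → b = 17
So b = 17

Answer: 17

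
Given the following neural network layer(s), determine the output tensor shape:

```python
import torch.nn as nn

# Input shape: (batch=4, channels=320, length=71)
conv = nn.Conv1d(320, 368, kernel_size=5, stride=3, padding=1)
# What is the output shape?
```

Input: (4, 320, 71) -> Output: (4, 368, 23)

Answer: (4, 368, 23)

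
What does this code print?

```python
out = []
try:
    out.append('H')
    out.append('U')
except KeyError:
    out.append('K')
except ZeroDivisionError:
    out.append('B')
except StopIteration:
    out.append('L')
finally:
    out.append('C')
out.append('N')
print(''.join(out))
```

Execution trace: 'H' (try body) → 'U' (try body, no exception) → 'C' (finally) → 'N' (after the try/except). Output: HUCN

Answer: HUCN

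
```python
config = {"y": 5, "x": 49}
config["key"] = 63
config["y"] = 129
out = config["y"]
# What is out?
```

Trace:
`config = {"y": 5, "x": 49}` → config = {'y': 5, 'x': 49}
`config["key"] = 63` → config = {'y': 5, 'x': 49, 'key': 63}
`config["y"] = 129` → config = {'y': 129, 'x': 49, 'key': 63}
`out = config["y"]` → out = 129
So out = 129

Answer: 129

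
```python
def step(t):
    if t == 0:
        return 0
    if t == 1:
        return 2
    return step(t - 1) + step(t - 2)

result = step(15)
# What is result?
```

Build up from base cases: step(0)=0, step(1)=2, step(2)=2, step(3)=4, step(4)=6, step(5)=10, step(6)=16, ..., step(15)=1220

Answer: 1220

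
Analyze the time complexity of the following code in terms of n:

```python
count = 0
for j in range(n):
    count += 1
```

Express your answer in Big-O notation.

Each loop level contributes: n. Multiplying the contributions gives O(n).

Answer: O(n)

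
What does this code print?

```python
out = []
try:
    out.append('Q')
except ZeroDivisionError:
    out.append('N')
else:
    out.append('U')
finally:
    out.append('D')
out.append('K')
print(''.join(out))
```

Execution trace: 'Q' (try body, no exception) → 'U' (else) → 'D' (finally) → 'K' (after the try/except). Output: QUDK

Answer: QUDK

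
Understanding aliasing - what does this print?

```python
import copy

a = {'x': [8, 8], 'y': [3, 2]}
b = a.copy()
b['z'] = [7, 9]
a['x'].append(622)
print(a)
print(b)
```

Key concept: shallow copy of dict with mutable values.
Step by step:
`a = {'x': [8, 8], 'y': [3, 2]}` → a = {'x': [8, 8], 'y': [3, 2]}
`b = a.copy()` → b = {'x': [8, 8], 'y': [3, 2]}
`b['z'] = [7, 9]` → b = {'x': [8, 8], 'y': [3, 2], 'z': [7, 9]}
`a['x'].append(622)` → a = {'x': [8, 8, 622], 'y': [3, 2]}; b = {'x': [8, 8, 622], 'y': [3, 2], 'z': [7, 9]}
`print(a)` → prints {'x': [8, 8, 622], 'y': [3, 2]}
`print(b)` → prints {'x': [8, 8, 622], 'y': [3, 2], 'z': [7, 9]}

Answer:
{'x': [8, 8, 622], 'y': [3, 2]}
{'x': [8, 8, 622], 'y': [3, 2], 'z': [7, 9]}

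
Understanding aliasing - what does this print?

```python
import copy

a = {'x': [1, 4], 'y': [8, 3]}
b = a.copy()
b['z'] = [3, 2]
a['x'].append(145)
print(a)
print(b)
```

Key concept: shallow copy of dict with mutable values.
Step by step:
`a = {'x': [1, 4], 'y': [8, 3]}` → a = {'x': [1, 4], 'y': [8, 3]}
`b = a.copy()` → b = {'x': [1, 4], 'y': [8, 3]}
`b['z'] = [3, 2]` → b = {'x': [1, 4], 'y': [8, 3], 'z': [3, 2]}
`a['x'].append(145)` → a = {'x': [1, 4, 145], 'y': [8, 3]}; b = {'x': [1, 4, 145], 'y': [8, 3], 'z': [3, 2]}
`print(a)` → prints {'x': [1, 4, 145], 'y': [8, 3]}
`print(b)` → prints {'x': [1, 4, 145], 'y': [8, 3], 'z': [3, 2]}

Answer:
{'x': [1, 4, 145], 'y': [8, 3]}
{'x': [1, 4, 145], 'y': [8, 3], 'z': [3, 2]}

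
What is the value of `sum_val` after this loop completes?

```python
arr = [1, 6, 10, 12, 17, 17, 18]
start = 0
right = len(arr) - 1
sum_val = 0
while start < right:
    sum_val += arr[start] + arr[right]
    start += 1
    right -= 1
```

Sum of pairs from ends
`sum_val` takes the values: 0 → 19 → 42 → 69

Answer: 69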